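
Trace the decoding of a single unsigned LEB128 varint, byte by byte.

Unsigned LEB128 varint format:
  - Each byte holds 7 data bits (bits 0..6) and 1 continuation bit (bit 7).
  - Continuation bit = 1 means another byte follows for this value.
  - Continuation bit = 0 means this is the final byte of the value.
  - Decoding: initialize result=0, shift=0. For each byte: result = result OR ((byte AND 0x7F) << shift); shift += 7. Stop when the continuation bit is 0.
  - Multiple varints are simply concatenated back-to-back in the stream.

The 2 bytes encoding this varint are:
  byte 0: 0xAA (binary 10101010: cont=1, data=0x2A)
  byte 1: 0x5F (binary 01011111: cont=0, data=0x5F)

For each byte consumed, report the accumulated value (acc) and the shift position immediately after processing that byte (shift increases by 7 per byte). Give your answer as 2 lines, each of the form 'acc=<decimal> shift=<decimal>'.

byte 0=0xAA: payload=0x2A=42, contrib = 42<<0 = 42; acc -> 42, shift -> 7
byte 1=0x5F: payload=0x5F=95, contrib = 95<<7 = 12160; acc -> 12202, shift -> 14

Answer: acc=42 shift=7
acc=12202 shift=14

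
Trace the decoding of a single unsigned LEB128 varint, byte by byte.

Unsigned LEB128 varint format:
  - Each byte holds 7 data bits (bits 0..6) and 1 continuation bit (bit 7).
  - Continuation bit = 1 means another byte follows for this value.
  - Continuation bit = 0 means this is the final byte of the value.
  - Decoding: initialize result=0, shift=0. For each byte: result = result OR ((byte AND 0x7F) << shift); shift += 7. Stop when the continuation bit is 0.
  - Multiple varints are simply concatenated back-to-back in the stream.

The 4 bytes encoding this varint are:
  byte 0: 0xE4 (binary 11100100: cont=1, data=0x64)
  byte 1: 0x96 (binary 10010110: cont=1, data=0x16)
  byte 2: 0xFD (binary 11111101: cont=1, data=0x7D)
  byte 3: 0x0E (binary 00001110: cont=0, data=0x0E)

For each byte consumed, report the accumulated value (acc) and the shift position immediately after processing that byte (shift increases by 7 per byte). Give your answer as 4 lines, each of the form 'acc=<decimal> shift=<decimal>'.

byte 0=0xE4: payload=0x64=100, contrib = 100<<0 = 100; acc -> 100, shift -> 7
byte 1=0x96: payload=0x16=22, contrib = 22<<7 = 2816; acc -> 2916, shift -> 14
byte 2=0xFD: payload=0x7D=125, contrib = 125<<14 = 2048000; acc -> 2050916, shift -> 21
byte 3=0x0E: payload=0x0E=14, contrib = 14<<21 = 29360128; acc -> 31411044, shift -> 28

Answer: acc=100 shift=7
acc=2916 shift=14
acc=2050916 shift=21
acc=31411044 shift=28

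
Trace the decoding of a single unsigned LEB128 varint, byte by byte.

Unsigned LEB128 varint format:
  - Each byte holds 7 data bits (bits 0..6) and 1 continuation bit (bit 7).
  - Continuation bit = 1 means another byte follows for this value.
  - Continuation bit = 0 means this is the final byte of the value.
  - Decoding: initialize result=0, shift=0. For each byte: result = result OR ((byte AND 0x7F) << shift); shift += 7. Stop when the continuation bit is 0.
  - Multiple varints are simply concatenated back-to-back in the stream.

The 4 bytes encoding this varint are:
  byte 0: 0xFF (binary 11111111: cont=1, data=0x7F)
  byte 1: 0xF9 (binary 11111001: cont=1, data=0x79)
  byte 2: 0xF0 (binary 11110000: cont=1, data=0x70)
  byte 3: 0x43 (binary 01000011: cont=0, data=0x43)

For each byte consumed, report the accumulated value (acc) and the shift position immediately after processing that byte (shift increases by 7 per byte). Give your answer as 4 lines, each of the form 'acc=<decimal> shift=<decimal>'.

byte 0=0xFF: payload=0x7F=127, contrib = 127<<0 = 127; acc -> 127, shift -> 7
byte 1=0xF9: payload=0x79=121, contrib = 121<<7 = 15488; acc -> 15615, shift -> 14
byte 2=0xF0: payload=0x70=112, contrib = 112<<14 = 1835008; acc -> 1850623, shift -> 21
byte 3=0x43: payload=0x43=67, contrib = 67<<21 = 140509184; acc -> 142359807, shift -> 28

Answer: acc=127 shift=7
acc=15615 shift=14
acc=1850623 shift=21
acc=142359807 shift=28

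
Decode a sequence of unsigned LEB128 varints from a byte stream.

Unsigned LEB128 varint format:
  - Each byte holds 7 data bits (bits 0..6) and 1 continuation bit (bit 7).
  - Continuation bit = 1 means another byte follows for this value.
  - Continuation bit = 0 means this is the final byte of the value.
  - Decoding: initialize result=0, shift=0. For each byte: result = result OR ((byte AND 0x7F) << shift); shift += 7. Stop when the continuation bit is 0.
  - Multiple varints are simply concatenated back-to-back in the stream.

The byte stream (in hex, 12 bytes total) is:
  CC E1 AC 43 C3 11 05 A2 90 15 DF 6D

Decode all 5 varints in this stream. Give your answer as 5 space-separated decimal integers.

Answer: 141242572 2243 5 346146 14047

Derivation:
  byte[0]=0xCC cont=1 payload=0x4C=76: acc |= 76<<0 -> acc=76 shift=7
  byte[1]=0xE1 cont=1 payload=0x61=97: acc |= 97<<7 -> acc=12492 shift=14
  byte[2]=0xAC cont=1 payload=0x2C=44: acc |= 44<<14 -> acc=733388 shift=21
  byte[3]=0x43 cont=0 payload=0x43=67: acc |= 67<<21 -> acc=141242572 shift=28 [end]
Varint 1: bytes[0:4] = CC E1 AC 43 -> value 141242572 (4 byte(s))
  byte[4]=0xC3 cont=1 payload=0x43=67: acc |= 67<<0 -> acc=67 shift=7
  byte[5]=0x11 cont=0 payload=0x11=17: acc |= 17<<7 -> acc=2243 shift=14 [end]
Varint 2: bytes[4:6] = C3 11 -> value 2243 (2 byte(s))
  byte[6]=0x05 cont=0 payload=0x05=5: acc |= 5<<0 -> acc=5 shift=7 [end]
Varint 3: bytes[6:7] = 05 -> value 5 (1 byte(s))
  byte[7]=0xA2 cont=1 payload=0x22=34: acc |= 34<<0 -> acc=34 shift=7
  byte[8]=0x90 cont=1 payload=0x10=16: acc |= 16<<7 -> acc=2082 shift=14
  byte[9]=0x15 cont=0 payload=0x15=21: acc |= 21<<14 -> acc=346146 shift=21 [end]
Varint 4: bytes[7:10] = A2 90 15 -> value 346146 (3 byte(s))
  byte[10]=0xDF cont=1 payload=0x5F=95: acc |= 95<<0 -> acc=95 shift=7
  byte[11]=0x6D cont=0 payload=0x6D=109: acc |= 109<<7 -> acc=14047 shift=14 [end]
Varint 5: bytes[10:12] = DF 6D -> value 14047 (2 byte(s))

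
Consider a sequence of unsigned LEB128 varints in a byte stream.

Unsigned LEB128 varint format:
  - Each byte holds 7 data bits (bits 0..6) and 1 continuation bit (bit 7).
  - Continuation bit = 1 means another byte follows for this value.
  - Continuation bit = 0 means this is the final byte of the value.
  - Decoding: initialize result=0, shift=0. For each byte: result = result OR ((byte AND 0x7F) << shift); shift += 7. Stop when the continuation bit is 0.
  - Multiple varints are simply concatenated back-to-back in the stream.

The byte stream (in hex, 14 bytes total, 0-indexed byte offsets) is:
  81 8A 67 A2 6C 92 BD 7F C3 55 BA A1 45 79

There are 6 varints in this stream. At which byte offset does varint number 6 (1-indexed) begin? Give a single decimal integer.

Answer: 13

Derivation:
  byte[0]=0x81 cont=1 payload=0x01=1: acc |= 1<<0 -> acc=1 shift=7
  byte[1]=0x8A cont=1 payload=0x0A=10: acc |= 10<<7 -> acc=1281 shift=14
  byte[2]=0x67 cont=0 payload=0x67=103: acc |= 103<<14 -> acc=1688833 shift=21 [end]
Varint 1: bytes[0:3] = 81 8A 67 -> value 1688833 (3 byte(s))
  byte[3]=0xA2 cont=1 payload=0x22=34: acc |= 34<<0 -> acc=34 shift=7
  byte[4]=0x6C cont=0 payload=0x6C=108: acc |= 108<<7 -> acc=13858 shift=14 [end]
Varint 2: bytes[3:5] = A2 6C -> value 13858 (2 byte(s))
  byte[5]=0x92 cont=1 payload=0x12=18: acc |= 18<<0 -> acc=18 shift=7
  byte[6]=0xBD cont=1 payload=0x3D=61: acc |= 61<<7 -> acc=7826 shift=14
  byte[7]=0x7F cont=0 payload=0x7F=127: acc |= 127<<14 -> acc=2088594 shift=21 [end]
Varint 3: bytes[5:8] = 92 BD 7F -> value 2088594 (3 byte(s))
  byte[8]=0xC3 cont=1 payload=0x43=67: acc |= 67<<0 -> acc=67 shift=7
  byte[9]=0x55 cont=0 payload=0x55=85: acc |= 85<<7 -> acc=10947 shift=14 [end]
Varint 4: bytes[8:10] = C3 55 -> value 10947 (2 byte(s))
  byte[10]=0xBA cont=1 payload=0x3A=58: acc |= 58<<0 -> acc=58 shift=7
  byte[11]=0xA1 cont=1 payload=0x21=33: acc |= 33<<7 -> acc=4282 shift=14
  byte[12]=0x45 cont=0 payload=0x45=69: acc |= 69<<14 -> acc=1134778 shift=21 [end]
Varint 5: bytes[10:13] = BA A1 45 -> value 1134778 (3 byte(s))
  byte[13]=0x79 cont=0 payload=0x79=121: acc |= 121<<0 -> acc=121 shift=7 [end]
Varint 6: bytes[13:14] = 79 -> value 121 (1 byte(s))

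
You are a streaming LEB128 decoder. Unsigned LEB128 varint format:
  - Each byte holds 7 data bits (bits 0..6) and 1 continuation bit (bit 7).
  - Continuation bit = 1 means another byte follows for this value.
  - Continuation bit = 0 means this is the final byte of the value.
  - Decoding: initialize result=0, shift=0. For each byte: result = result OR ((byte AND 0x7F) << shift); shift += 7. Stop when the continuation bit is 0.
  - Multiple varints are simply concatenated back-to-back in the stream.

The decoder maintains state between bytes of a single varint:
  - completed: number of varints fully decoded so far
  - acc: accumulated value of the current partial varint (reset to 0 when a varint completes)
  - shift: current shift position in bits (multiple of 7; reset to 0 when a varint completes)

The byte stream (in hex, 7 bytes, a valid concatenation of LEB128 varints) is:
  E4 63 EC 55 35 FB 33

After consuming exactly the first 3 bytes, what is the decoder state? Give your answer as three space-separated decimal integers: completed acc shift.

Answer: 1 108 7

Derivation:
byte[0]=0xE4 cont=1 payload=0x64: acc |= 100<<0 -> completed=0 acc=100 shift=7
byte[1]=0x63 cont=0 payload=0x63: varint #1 complete (value=12772); reset -> completed=1 acc=0 shift=0
byte[2]=0xEC cont=1 payload=0x6C: acc |= 108<<0 -> completed=1 acc=108 shift=7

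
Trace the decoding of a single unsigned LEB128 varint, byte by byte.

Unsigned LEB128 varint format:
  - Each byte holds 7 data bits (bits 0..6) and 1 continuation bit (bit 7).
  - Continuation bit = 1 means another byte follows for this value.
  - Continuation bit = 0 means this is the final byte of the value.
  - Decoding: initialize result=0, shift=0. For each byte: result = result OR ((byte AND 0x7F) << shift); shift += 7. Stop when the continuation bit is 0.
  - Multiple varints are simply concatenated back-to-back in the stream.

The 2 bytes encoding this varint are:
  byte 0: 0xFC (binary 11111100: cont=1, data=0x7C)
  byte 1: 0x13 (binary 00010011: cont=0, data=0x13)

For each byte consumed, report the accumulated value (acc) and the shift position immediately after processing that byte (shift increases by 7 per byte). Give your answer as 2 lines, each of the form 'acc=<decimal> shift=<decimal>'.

Answer: acc=124 shift=7
acc=2556 shift=14

Derivation:
byte 0=0xFC: payload=0x7C=124, contrib = 124<<0 = 124; acc -> 124, shift -> 7
byte 1=0x13: payload=0x13=19, contrib = 19<<7 = 2432; acc -> 2556, shift -> 14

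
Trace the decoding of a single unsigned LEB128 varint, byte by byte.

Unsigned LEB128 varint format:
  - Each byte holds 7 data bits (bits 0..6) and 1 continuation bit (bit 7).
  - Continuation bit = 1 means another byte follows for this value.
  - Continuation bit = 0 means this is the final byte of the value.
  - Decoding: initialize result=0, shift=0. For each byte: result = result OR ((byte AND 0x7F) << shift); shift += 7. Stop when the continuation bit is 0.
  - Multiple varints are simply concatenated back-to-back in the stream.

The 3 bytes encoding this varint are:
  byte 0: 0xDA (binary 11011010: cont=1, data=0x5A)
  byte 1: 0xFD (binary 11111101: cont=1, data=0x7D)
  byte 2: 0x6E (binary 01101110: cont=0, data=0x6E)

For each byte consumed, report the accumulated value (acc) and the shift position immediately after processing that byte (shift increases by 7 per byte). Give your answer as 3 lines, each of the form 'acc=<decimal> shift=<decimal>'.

byte 0=0xDA: payload=0x5A=90, contrib = 90<<0 = 90; acc -> 90, shift -> 7
byte 1=0xFD: payload=0x7D=125, contrib = 125<<7 = 16000; acc -> 16090, shift -> 14
byte 2=0x6E: payload=0x6E=110, contrib = 110<<14 = 1802240; acc -> 1818330, shift -> 21

Answer: acc=90 shift=7
acc=16090 shift=14
acc=1818330 shift=21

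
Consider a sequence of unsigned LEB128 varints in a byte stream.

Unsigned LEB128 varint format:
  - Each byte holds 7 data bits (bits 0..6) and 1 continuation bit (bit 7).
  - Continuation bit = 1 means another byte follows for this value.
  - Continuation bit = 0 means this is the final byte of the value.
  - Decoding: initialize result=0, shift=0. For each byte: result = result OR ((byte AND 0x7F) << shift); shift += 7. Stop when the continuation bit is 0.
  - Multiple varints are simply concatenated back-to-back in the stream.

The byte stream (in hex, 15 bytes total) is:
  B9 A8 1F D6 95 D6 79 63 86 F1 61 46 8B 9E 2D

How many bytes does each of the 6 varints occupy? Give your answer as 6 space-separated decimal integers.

Answer: 3 4 1 3 1 3

Derivation:
  byte[0]=0xB9 cont=1 payload=0x39=57: acc |= 57<<0 -> acc=57 shift=7
  byte[1]=0xA8 cont=1 payload=0x28=40: acc |= 40<<7 -> acc=5177 shift=14
  byte[2]=0x1F cont=0 payload=0x1F=31: acc |= 31<<14 -> acc=513081 shift=21 [end]
Varint 1: bytes[0:3] = B9 A8 1F -> value 513081 (3 byte(s))
  byte[3]=0xD6 cont=1 payload=0x56=86: acc |= 86<<0 -> acc=86 shift=7
  byte[4]=0x95 cont=1 payload=0x15=21: acc |= 21<<7 -> acc=2774 shift=14
  byte[5]=0xD6 cont=1 payload=0x56=86: acc |= 86<<14 -> acc=1411798 shift=21
  byte[6]=0x79 cont=0 payload=0x79=121: acc |= 121<<21 -> acc=255167190 shift=28 [end]
Varint 2: bytes[3:7] = D6 95 D6 79 -> value 255167190 (4 byte(s))
  byte[7]=0x63 cont=0 payload=0x63=99: acc |= 99<<0 -> acc=99 shift=7 [end]
Varint 3: bytes[7:8] = 63 -> value 99 (1 byte(s))
  byte[8]=0x86 cont=1 payload=0x06=6: acc |= 6<<0 -> acc=6 shift=7
  byte[9]=0xF1 cont=1 payload=0x71=113: acc |= 113<<7 -> acc=14470 shift=14
  byte[10]=0x61 cont=0 payload=0x61=97: acc |= 97<<14 -> acc=1603718 shift=21 [end]
Varint 4: bytes[8:11] = 86 F1 61 -> value 1603718 (3 byte(s))
  byte[11]=0x46 cont=0 payload=0x46=70: acc |= 70<<0 -> acc=70 shift=7 [end]
Varint 5: bytes[11:12] = 46 -> value 70 (1 byte(s))
  byte[12]=0x8B cont=1 payload=0x0B=11: acc |= 11<<0 -> acc=11 shift=7
  byte[13]=0x9E cont=1 payload=0x1E=30: acc |= 30<<7 -> acc=3851 shift=14
  byte[14]=0x2D cont=0 payload=0x2D=45: acc |= 45<<14 -> acc=741131 shift=21 [end]
Varint 6: bytes[12:15] = 8B 9E 2D -> value 741131 (3 byte(s))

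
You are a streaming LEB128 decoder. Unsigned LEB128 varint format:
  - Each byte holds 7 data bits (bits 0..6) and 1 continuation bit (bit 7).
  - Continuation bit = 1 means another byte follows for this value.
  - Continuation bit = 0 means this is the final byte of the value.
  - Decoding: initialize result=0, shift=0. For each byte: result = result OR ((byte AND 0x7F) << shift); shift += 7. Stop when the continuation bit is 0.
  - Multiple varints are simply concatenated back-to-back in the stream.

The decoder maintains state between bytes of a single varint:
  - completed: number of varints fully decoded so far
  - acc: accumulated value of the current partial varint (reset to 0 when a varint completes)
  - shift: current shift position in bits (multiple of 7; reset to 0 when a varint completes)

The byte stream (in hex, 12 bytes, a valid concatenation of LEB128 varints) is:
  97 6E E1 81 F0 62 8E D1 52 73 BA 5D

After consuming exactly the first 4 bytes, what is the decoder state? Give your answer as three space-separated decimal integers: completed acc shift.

Answer: 1 225 14

Derivation:
byte[0]=0x97 cont=1 payload=0x17: acc |= 23<<0 -> completed=0 acc=23 shift=7
byte[1]=0x6E cont=0 payload=0x6E: varint #1 complete (value=14103); reset -> completed=1 acc=0 shift=0
byte[2]=0xE1 cont=1 payload=0x61: acc |= 97<<0 -> completed=1 acc=97 shift=7
byte[3]=0x81 cont=1 payload=0x01: acc |= 1<<7 -> completed=1 acc=225 shift=14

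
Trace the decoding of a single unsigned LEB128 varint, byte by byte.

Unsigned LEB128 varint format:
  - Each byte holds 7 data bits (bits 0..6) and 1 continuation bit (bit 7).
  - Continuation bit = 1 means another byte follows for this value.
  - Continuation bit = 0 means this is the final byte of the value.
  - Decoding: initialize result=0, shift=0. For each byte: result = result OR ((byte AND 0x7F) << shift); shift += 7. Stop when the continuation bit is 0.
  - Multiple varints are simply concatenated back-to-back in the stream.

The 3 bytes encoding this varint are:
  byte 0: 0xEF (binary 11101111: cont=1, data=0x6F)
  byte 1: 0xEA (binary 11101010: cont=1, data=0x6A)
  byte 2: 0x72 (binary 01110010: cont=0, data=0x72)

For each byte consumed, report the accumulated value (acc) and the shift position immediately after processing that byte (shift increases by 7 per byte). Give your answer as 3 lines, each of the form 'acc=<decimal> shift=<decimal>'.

Answer: acc=111 shift=7
acc=13679 shift=14
acc=1881455 shift=21

Derivation:
byte 0=0xEF: payload=0x6F=111, contrib = 111<<0 = 111; acc -> 111, shift -> 7
byte 1=0xEA: payload=0x6A=106, contrib = 106<<7 = 13568; acc -> 13679, shift -> 14
byte 2=0x72: payload=0x72=114, contrib = 114<<14 = 1867776; acc -> 1881455, shift -> 21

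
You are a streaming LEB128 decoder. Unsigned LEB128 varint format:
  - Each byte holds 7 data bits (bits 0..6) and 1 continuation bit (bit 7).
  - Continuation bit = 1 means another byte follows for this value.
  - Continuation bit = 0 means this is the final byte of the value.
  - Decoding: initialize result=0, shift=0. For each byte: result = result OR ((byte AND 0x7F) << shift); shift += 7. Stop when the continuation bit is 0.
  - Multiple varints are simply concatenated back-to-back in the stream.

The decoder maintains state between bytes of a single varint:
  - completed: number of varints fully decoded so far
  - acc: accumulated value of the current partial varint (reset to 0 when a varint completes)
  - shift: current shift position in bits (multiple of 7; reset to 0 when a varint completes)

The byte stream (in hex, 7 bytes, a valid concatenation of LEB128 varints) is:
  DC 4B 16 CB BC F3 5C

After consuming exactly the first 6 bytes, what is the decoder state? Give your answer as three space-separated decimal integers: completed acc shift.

byte[0]=0xDC cont=1 payload=0x5C: acc |= 92<<0 -> completed=0 acc=92 shift=7
byte[1]=0x4B cont=0 payload=0x4B: varint #1 complete (value=9692); reset -> completed=1 acc=0 shift=0
byte[2]=0x16 cont=0 payload=0x16: varint #2 complete (value=22); reset -> completed=2 acc=0 shift=0
byte[3]=0xCB cont=1 payload=0x4B: acc |= 75<<0 -> completed=2 acc=75 shift=7
byte[4]=0xBC cont=1 payload=0x3C: acc |= 60<<7 -> completed=2 acc=7755 shift=14
byte[5]=0xF3 cont=1 payload=0x73: acc |= 115<<14 -> completed=2 acc=1891915 shift=21

Answer: 2 1891915 21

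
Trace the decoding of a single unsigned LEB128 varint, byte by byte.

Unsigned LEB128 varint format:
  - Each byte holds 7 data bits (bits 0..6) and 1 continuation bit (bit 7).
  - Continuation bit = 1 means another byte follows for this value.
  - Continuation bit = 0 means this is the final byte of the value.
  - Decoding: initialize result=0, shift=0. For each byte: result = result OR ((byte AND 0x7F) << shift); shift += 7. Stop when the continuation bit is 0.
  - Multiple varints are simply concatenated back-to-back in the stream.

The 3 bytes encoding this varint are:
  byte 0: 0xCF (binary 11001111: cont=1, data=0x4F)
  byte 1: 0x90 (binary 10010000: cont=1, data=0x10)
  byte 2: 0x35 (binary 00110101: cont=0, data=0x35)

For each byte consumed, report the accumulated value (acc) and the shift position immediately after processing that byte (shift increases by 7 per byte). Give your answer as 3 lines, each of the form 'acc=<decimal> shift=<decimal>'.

byte 0=0xCF: payload=0x4F=79, contrib = 79<<0 = 79; acc -> 79, shift -> 7
byte 1=0x90: payload=0x10=16, contrib = 16<<7 = 2048; acc -> 2127, shift -> 14
byte 2=0x35: payload=0x35=53, contrib = 53<<14 = 868352; acc -> 870479, shift -> 21

Answer: acc=79 shift=7
acc=2127 shift=14
acc=870479 shift=21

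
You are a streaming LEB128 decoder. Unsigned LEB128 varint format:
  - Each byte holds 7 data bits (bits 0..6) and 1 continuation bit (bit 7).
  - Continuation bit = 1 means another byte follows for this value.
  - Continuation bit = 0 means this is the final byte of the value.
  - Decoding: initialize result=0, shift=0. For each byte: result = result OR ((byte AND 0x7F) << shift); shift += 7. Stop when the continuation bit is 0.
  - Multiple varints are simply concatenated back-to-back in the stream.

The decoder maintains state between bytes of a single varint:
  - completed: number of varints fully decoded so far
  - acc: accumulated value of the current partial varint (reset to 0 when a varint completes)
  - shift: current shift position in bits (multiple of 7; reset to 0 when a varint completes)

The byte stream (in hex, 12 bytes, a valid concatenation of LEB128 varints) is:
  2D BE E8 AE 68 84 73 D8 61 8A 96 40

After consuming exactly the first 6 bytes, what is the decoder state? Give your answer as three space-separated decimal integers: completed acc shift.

Answer: 2 4 7

Derivation:
byte[0]=0x2D cont=0 payload=0x2D: varint #1 complete (value=45); reset -> completed=1 acc=0 shift=0
byte[1]=0xBE cont=1 payload=0x3E: acc |= 62<<0 -> completed=1 acc=62 shift=7
byte[2]=0xE8 cont=1 payload=0x68: acc |= 104<<7 -> completed=1 acc=13374 shift=14
byte[3]=0xAE cont=1 payload=0x2E: acc |= 46<<14 -> completed=1 acc=767038 shift=21
byte[4]=0x68 cont=0 payload=0x68: varint #2 complete (value=218870846); reset -> completed=2 acc=0 shift=0
byte[5]=0x84 cont=1 payload=0x04: acc |= 4<<0 -> completed=2 acc=4 shift=7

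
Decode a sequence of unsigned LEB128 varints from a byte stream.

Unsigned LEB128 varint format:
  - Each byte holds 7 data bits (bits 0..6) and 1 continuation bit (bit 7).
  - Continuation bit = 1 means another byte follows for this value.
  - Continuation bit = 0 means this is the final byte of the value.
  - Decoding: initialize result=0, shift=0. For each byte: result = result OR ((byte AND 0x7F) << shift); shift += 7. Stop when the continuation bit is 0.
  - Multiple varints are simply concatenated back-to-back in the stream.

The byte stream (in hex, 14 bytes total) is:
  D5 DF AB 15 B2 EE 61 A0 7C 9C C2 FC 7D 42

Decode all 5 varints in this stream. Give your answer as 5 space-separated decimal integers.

Answer: 44756949 1603378 15904 264184092 66

Derivation:
  byte[0]=0xD5 cont=1 payload=0x55=85: acc |= 85<<0 -> acc=85 shift=7
  byte[1]=0xDF cont=1 payload=0x5F=95: acc |= 95<<7 -> acc=12245 shift=14
  byte[2]=0xAB cont=1 payload=0x2B=43: acc |= 43<<14 -> acc=716757 shift=21
  byte[3]=0x15 cont=0 payload=0x15=21: acc |= 21<<21 -> acc=44756949 shift=28 [end]
Varint 1: bytes[0:4] = D5 DF AB 15 -> value 44756949 (4 byte(s))
  byte[4]=0xB2 cont=1 payload=0x32=50: acc |= 50<<0 -> acc=50 shift=7
  byte[5]=0xEE cont=1 payload=0x6E=110: acc |= 110<<7 -> acc=14130 shift=14
  byte[6]=0x61 cont=0 payload=0x61=97: acc |= 97<<14 -> acc=1603378 shift=21 [end]
Varint 2: bytes[4:7] = B2 EE 61 -> value 1603378 (3 byte(s))
  byte[7]=0xA0 cont=1 payload=0x20=32: acc |= 32<<0 -> acc=32 shift=7
  byte[8]=0x7C cont=0 payload=0x7C=124: acc |= 124<<7 -> acc=15904 shift=14 [end]
Varint 3: bytes[7:9] = A0 7C -> value 15904 (2 byte(s))
  byte[9]=0x9C cont=1 payload=0x1C=28: acc |= 28<<0 -> acc=28 shift=7
  byte[10]=0xC2 cont=1 payload=0x42=66: acc |= 66<<7 -> acc=8476 shift=14
  byte[11]=0xFC cont=1 payload=0x7C=124: acc |= 124<<14 -> acc=2040092 shift=21
  byte[12]=0x7D cont=0 payload=0x7D=125: acc |= 125<<21 -> acc=264184092 shift=28 [end]
Varint 4: bytes[9:13] = 9C C2 FC 7D -> value 264184092 (4 byte(s))
  byte[13]=0x42 cont=0 payload=0x42=66: acc |= 66<<0 -> acc=66 shift=7 [end]
Varint 5: bytes[13:14] = 42 -> value 66 (1 byte(s))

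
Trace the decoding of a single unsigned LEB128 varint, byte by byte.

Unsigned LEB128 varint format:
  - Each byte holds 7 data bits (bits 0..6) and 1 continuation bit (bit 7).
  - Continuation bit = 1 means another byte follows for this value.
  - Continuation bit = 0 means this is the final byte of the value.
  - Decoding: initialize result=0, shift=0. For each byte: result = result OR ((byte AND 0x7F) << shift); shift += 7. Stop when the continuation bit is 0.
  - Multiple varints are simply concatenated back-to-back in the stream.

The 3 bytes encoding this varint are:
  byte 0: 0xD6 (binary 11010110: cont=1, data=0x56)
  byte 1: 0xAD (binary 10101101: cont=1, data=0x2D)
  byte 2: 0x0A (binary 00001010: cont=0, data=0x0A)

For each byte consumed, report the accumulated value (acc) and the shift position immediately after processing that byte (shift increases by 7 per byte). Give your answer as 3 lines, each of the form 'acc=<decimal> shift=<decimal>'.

byte 0=0xD6: payload=0x56=86, contrib = 86<<0 = 86; acc -> 86, shift -> 7
byte 1=0xAD: payload=0x2D=45, contrib = 45<<7 = 5760; acc -> 5846, shift -> 14
byte 2=0x0A: payload=0x0A=10, contrib = 10<<14 = 163840; acc -> 169686, shift -> 21

Answer: acc=86 shift=7
acc=5846 shift=14
acc=169686 shift=21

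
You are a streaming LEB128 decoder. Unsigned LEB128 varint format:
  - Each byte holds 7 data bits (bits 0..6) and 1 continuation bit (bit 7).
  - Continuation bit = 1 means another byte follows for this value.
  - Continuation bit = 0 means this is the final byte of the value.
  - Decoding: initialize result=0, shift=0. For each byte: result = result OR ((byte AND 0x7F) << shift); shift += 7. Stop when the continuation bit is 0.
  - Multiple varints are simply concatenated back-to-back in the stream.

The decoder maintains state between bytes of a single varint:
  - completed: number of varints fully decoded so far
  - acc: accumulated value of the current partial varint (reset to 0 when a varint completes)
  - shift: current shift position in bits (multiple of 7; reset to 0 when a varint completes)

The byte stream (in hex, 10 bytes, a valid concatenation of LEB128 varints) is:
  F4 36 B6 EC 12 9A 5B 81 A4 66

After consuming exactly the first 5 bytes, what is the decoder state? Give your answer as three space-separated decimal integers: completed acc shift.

byte[0]=0xF4 cont=1 payload=0x74: acc |= 116<<0 -> completed=0 acc=116 shift=7
byte[1]=0x36 cont=0 payload=0x36: varint #1 complete (value=7028); reset -> completed=1 acc=0 shift=0
byte[2]=0xB6 cont=1 payload=0x36: acc |= 54<<0 -> completed=1 acc=54 shift=7
byte[3]=0xEC cont=1 payload=0x6C: acc |= 108<<7 -> completed=1 acc=13878 shift=14
byte[4]=0x12 cont=0 payload=0x12: varint #2 complete (value=308790); reset -> completed=2 acc=0 shift=0

Answer: 2 0 0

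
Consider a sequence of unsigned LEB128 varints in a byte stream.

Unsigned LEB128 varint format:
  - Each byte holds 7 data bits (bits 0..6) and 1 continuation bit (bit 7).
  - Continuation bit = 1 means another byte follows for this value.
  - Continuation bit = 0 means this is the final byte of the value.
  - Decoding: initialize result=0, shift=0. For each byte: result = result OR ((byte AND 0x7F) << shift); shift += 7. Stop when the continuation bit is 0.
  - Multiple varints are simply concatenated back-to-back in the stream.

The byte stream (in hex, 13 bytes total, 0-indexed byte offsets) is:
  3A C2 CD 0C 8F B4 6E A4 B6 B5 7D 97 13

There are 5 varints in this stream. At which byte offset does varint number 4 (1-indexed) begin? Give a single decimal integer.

  byte[0]=0x3A cont=0 payload=0x3A=58: acc |= 58<<0 -> acc=58 shift=7 [end]
Varint 1: bytes[0:1] = 3A -> value 58 (1 byte(s))
  byte[1]=0xC2 cont=1 payload=0x42=66: acc |= 66<<0 -> acc=66 shift=7
  byte[2]=0xCD cont=1 payload=0x4D=77: acc |= 77<<7 -> acc=9922 shift=14
  byte[3]=0x0C cont=0 payload=0x0C=12: acc |= 12<<14 -> acc=206530 shift=21 [end]
Varint 2: bytes[1:4] = C2 CD 0C -> value 206530 (3 byte(s))
  byte[4]=0x8F cont=1 payload=0x0F=15: acc |= 15<<0 -> acc=15 shift=7
  byte[5]=0xB4 cont=1 payload=0x34=52: acc |= 52<<7 -> acc=6671 shift=14
  byte[6]=0x6E cont=0 payload=0x6E=110: acc |= 110<<14 -> acc=1808911 shift=21 [end]
Varint 3: bytes[4:7] = 8F B4 6E -> value 1808911 (3 byte(s))
  byte[7]=0xA4 cont=1 payload=0x24=36: acc |= 36<<0 -> acc=36 shift=7
  byte[8]=0xB6 cont=1 payload=0x36=54: acc |= 54<<7 -> acc=6948 shift=14
  byte[9]=0xB5 cont=1 payload=0x35=53: acc |= 53<<14 -> acc=875300 shift=21
  byte[10]=0x7D cont=0 payload=0x7D=125: acc |= 125<<21 -> acc=263019300 shift=28 [end]
Varint 4: bytes[7:11] = A4 B6 B5 7D -> value 263019300 (4 byte(s))
  byte[11]=0x97 cont=1 payload=0x17=23: acc |= 23<<0 -> acc=23 shift=7
  byte[12]=0x13 cont=0 payload=0x13=19: acc |= 19<<7 -> acc=2455 shift=14 [end]
Varint 5: bytes[11:13] = 97 13 -> value 2455 (2 byte(s))

Answer: 7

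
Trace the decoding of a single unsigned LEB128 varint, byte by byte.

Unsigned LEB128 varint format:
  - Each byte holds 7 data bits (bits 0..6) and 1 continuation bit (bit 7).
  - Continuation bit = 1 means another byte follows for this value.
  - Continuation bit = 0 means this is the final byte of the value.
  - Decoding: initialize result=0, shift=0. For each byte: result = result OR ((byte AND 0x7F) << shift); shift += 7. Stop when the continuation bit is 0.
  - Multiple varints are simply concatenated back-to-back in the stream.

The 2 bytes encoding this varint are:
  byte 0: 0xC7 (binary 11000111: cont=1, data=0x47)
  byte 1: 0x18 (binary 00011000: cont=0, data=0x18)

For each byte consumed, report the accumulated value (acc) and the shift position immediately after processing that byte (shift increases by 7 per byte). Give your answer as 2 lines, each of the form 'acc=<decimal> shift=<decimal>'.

Answer: acc=71 shift=7
acc=3143 shift=14

Derivation:
byte 0=0xC7: payload=0x47=71, contrib = 71<<0 = 71; acc -> 71, shift -> 7
byte 1=0x18: payload=0x18=24, contrib = 24<<7 = 3072; acc -> 3143, shift -> 14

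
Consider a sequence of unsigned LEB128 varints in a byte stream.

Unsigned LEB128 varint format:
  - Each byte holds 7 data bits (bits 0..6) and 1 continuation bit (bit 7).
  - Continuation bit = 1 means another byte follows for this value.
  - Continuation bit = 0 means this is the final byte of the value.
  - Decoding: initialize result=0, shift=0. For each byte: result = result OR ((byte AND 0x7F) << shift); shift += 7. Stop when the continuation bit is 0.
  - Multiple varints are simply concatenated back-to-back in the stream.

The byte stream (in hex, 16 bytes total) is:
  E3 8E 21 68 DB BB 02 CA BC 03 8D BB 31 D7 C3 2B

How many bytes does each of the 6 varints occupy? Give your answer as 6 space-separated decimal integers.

  byte[0]=0xE3 cont=1 payload=0x63=99: acc |= 99<<0 -> acc=99 shift=7
  byte[1]=0x8E cont=1 payload=0x0E=14: acc |= 14<<7 -> acc=1891 shift=14
  byte[2]=0x21 cont=0 payload=0x21=33: acc |= 33<<14 -> acc=542563 shift=21 [end]
Varint 1: bytes[0:3] = E3 8E 21 -> value 542563 (3 byte(s))
  byte[3]=0x68 cont=0 payload=0x68=104: acc |= 104<<0 -> acc=104 shift=7 [end]
Varint 2: bytes[3:4] = 68 -> value 104 (1 byte(s))
  byte[4]=0xDB cont=1 payload=0x5B=91: acc |= 91<<0 -> acc=91 shift=7
  byte[5]=0xBB cont=1 payload=0x3B=59: acc |= 59<<7 -> acc=7643 shift=14
  byte[6]=0x02 cont=0 payload=0x02=2: acc |= 2<<14 -> acc=40411 shift=21 [end]
Varint 3: bytes[4:7] = DB BB 02 -> value 40411 (3 byte(s))
  byte[7]=0xCA cont=1 payload=0x4A=74: acc |= 74<<0 -> acc=74 shift=7
  byte[8]=0xBC cont=1 payload=0x3C=60: acc |= 60<<7 -> acc=7754 shift=14
  byte[9]=0x03 cont=0 payload=0x03=3: acc |= 3<<14 -> acc=56906 shift=21 [end]
Varint 4: bytes[7:10] = CA BC 03 -> value 56906 (3 byte(s))
  byte[10]=0x8D cont=1 payload=0x0D=13: acc |= 13<<0 -> acc=13 shift=7
  byte[11]=0xBB cont=1 payload=0x3B=59: acc |= 59<<7 -> acc=7565 shift=14
  byte[12]=0x31 cont=0 payload=0x31=49: acc |= 49<<14 -> acc=810381 shift=21 [end]
Varint 5: bytes[10:13] = 8D BB 31 -> value 810381 (3 byte(s))
  byte[13]=0xD7 cont=1 payload=0x57=87: acc |= 87<<0 -> acc=87 shift=7
  byte[14]=0xC3 cont=1 payload=0x43=67: acc |= 67<<7 -> acc=8663 shift=14
  byte[15]=0x2B cont=0 payload=0x2B=43: acc |= 43<<14 -> acc=713175 shift=21 [end]
Varint 6: bytes[13:16] = D7 C3 2B -> value 713175 (3 byte(s))

Answer: 3 1 3 3 3 3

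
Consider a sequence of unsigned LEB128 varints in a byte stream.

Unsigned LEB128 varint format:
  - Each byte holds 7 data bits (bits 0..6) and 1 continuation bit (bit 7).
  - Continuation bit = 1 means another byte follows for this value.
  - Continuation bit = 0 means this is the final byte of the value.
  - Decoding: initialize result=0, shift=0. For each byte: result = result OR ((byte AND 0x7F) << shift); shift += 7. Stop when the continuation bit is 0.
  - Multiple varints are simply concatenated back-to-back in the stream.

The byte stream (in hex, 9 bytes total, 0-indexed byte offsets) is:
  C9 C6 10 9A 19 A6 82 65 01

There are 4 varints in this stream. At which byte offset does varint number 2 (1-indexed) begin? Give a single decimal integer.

Answer: 3

Derivation:
  byte[0]=0xC9 cont=1 payload=0x49=73: acc |= 73<<0 -> acc=73 shift=7
  byte[1]=0xC6 cont=1 payload=0x46=70: acc |= 70<<7 -> acc=9033 shift=14
  byte[2]=0x10 cont=0 payload=0x10=16: acc |= 16<<14 -> acc=271177 shift=21 [end]
Varint 1: bytes[0:3] = C9 C6 10 -> value 271177 (3 byte(s))
  byte[3]=0x9A cont=1 payload=0x1A=26: acc |= 26<<0 -> acc=26 shift=7
  byte[4]=0x19 cont=0 payload=0x19=25: acc |= 25<<7 -> acc=3226 shift=14 [end]
Varint 2: bytes[3:5] = 9A 19 -> value 3226 (2 byte(s))
  byte[5]=0xA6 cont=1 payload=0x26=38: acc |= 38<<0 -> acc=38 shift=7
  byte[6]=0x82 cont=1 payload=0x02=2: acc |= 2<<7 -> acc=294 shift=14
  byte[7]=0x65 cont=0 payload=0x65=101: acc |= 101<<14 -> acc=1655078 shift=21 [end]
Varint 3: bytes[5:8] = A6 82 65 -> value 1655078 (3 byte(s))
  byte[8]=0x01 cont=0 payload=0x01=1: acc |= 1<<0 -> acc=1 shift=7 [end]
Varint 4: bytes[8:9] = 01 -> value 1 (1 byte(s))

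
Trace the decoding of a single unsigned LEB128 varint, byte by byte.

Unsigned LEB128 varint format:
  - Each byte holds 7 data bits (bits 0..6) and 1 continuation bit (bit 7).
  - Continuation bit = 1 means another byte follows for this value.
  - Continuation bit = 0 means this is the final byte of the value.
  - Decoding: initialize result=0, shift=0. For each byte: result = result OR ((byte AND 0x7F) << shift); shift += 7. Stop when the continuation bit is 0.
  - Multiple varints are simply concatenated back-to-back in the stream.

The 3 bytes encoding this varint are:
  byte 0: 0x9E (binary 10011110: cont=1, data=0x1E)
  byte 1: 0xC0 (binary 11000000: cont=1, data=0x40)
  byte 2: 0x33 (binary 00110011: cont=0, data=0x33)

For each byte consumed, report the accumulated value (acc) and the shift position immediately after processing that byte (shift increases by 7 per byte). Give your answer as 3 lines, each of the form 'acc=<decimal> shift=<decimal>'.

Answer: acc=30 shift=7
acc=8222 shift=14
acc=843806 shift=21

Derivation:
byte 0=0x9E: payload=0x1E=30, contrib = 30<<0 = 30; acc -> 30, shift -> 7
byte 1=0xC0: payload=0x40=64, contrib = 64<<7 = 8192; acc -> 8222, shift -> 14
byte 2=0x33: payload=0x33=51, contrib = 51<<14 = 835584; acc -> 843806, shift -> 21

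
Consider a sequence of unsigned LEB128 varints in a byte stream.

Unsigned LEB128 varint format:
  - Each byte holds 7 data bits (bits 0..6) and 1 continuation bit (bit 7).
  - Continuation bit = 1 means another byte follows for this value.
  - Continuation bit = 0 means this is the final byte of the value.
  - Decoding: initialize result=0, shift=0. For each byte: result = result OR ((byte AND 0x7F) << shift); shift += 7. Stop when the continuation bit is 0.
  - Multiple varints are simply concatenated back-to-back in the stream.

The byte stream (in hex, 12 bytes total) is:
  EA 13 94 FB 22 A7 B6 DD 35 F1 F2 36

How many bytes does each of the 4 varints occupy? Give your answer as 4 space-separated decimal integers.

Answer: 2 3 4 3

Derivation:
  byte[0]=0xEA cont=1 payload=0x6A=106: acc |= 106<<0 -> acc=106 shift=7
  byte[1]=0x13 cont=0 payload=0x13=19: acc |= 19<<7 -> acc=2538 shift=14 [end]
Varint 1: bytes[0:2] = EA 13 -> value 2538 (2 byte(s))
  byte[2]=0x94 cont=1 payload=0x14=20: acc |= 20<<0 -> acc=20 shift=7
  byte[3]=0xFB cont=1 payload=0x7B=123: acc |= 123<<7 -> acc=15764 shift=14
  byte[4]=0x22 cont=0 payload=0x22=34: acc |= 34<<14 -> acc=572820 shift=21 [end]
Varint 2: bytes[2:5] = 94 FB 22 -> value 572820 (3 byte(s))
  byte[5]=0xA7 cont=1 payload=0x27=39: acc |= 39<<0 -> acc=39 shift=7
  byte[6]=0xB6 cont=1 payload=0x36=54: acc |= 54<<7 -> acc=6951 shift=14
  byte[7]=0xDD cont=1 payload=0x5D=93: acc |= 93<<14 -> acc=1530663 shift=21
  byte[8]=0x35 cont=0 payload=0x35=53: acc |= 53<<21 -> acc=112679719 shift=28 [end]
Varint 3: bytes[5:9] = A7 B6 DD 35 -> value 112679719 (4 byte(s))
  byte[9]=0xF1 cont=1 payload=0x71=113: acc |= 113<<0 -> acc=113 shift=7
  byte[10]=0xF2 cont=1 payload=0x72=114: acc |= 114<<7 -> acc=14705 shift=14
  byte[11]=0x36 cont=0 payload=0x36=54: acc |= 54<<14 -> acc=899441 shift=21 [end]
Varint 4: bytes[9:12] = F1 F2 36 -> value 899441 (3 byte(s))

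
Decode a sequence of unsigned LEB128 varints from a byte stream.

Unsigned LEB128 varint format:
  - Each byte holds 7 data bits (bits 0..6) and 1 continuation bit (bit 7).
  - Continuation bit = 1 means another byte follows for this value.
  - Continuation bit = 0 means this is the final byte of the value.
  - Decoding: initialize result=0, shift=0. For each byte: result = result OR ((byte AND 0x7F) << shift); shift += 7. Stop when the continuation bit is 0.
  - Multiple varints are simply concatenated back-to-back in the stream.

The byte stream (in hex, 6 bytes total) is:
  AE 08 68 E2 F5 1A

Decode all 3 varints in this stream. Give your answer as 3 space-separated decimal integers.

Answer: 1070 104 441058

Derivation:
  byte[0]=0xAE cont=1 payload=0x2E=46: acc |= 46<<0 -> acc=46 shift=7
  byte[1]=0x08 cont=0 payload=0x08=8: acc |= 8<<7 -> acc=1070 shift=14 [end]
Varint 1: bytes[0:2] = AE 08 -> value 1070 (2 byte(s))
  byte[2]=0x68 cont=0 payload=0x68=104: acc |= 104<<0 -> acc=104 shift=7 [end]
Varint 2: bytes[2:3] = 68 -> value 104 (1 byte(s))
  byte[3]=0xE2 cont=1 payload=0x62=98: acc |= 98<<0 -> acc=98 shift=7
  byte[4]=0xF5 cont=1 payload=0x75=117: acc |= 117<<7 -> acc=15074 shift=14
  byte[5]=0x1A cont=0 payload=0x1A=26: acc |= 26<<14 -> acc=441058 shift=21 [end]
Varint 3: bytes[3:6] = E2 F5 1A -> value 441058 (3 byte(s))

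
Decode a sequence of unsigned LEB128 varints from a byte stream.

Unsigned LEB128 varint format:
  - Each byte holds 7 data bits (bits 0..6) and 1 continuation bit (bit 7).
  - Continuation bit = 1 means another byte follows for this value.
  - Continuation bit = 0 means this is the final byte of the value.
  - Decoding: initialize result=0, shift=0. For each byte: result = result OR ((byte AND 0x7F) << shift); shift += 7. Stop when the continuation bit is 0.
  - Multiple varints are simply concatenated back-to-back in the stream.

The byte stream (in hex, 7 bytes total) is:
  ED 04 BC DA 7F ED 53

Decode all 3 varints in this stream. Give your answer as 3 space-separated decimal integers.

Answer: 621 2092348 10733

Derivation:
  byte[0]=0xED cont=1 payload=0x6D=109: acc |= 109<<0 -> acc=109 shift=7
  byte[1]=0x04 cont=0 payload=0x04=4: acc |= 4<<7 -> acc=621 shift=14 [end]
Varint 1: bytes[0:2] = ED 04 -> value 621 (2 byte(s))
  byte[2]=0xBC cont=1 payload=0x3C=60: acc |= 60<<0 -> acc=60 shift=7
  byte[3]=0xDA cont=1 payload=0x5A=90: acc |= 90<<7 -> acc=11580 shift=14
  byte[4]=0x7F cont=0 payload=0x7F=127: acc |= 127<<14 -> acc=2092348 shift=21 [end]
Varint 2: bytes[2:5] = BC DA 7F -> value 2092348 (3 byte(s))
  byte[5]=0xED cont=1 payload=0x6D=109: acc |= 109<<0 -> acc=109 shift=7
  byte[6]=0x53 cont=0 payload=0x53=83: acc |= 83<<7 -> acc=10733 shift=14 [end]
Varint 3: bytes[5:7] = ED 53 -> value 10733 (2 byte(s))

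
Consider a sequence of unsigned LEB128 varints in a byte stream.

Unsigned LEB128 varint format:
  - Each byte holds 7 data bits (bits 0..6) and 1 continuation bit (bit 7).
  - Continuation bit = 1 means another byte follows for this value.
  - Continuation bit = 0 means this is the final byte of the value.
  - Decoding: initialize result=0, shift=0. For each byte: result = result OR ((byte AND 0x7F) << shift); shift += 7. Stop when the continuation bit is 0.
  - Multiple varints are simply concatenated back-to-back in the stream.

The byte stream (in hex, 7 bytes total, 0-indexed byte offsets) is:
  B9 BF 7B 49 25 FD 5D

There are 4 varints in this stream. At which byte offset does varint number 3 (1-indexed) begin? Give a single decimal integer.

  byte[0]=0xB9 cont=1 payload=0x39=57: acc |= 57<<0 -> acc=57 shift=7
  byte[1]=0xBF cont=1 payload=0x3F=63: acc |= 63<<7 -> acc=8121 shift=14
  byte[2]=0x7B cont=0 payload=0x7B=123: acc |= 123<<14 -> acc=2023353 shift=21 [end]
Varint 1: bytes[0:3] = B9 BF 7B -> value 2023353 (3 byte(s))
  byte[3]=0x49 cont=0 payload=0x49=73: acc |= 73<<0 -> acc=73 shift=7 [end]
Varint 2: bytes[3:4] = 49 -> value 73 (1 byte(s))
  byte[4]=0x25 cont=0 payload=0x25=37: acc |= 37<<0 -> acc=37 shift=7 [end]
Varint 3: bytes[4:5] = 25 -> value 37 (1 byte(s))
  byte[5]=0xFD cont=1 payload=0x7D=125: acc |= 125<<0 -> acc=125 shift=7
  byte[6]=0x5D cont=0 payload=0x5D=93: acc |= 93<<7 -> acc=12029 shift=14 [end]
Varint 4: bytes[5:7] = FD 5D -> value 12029 (2 byte(s))

Answer: 4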